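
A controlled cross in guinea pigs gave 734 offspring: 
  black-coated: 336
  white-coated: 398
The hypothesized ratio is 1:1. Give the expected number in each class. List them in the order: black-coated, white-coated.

Expected counts for N = 734 under a 1:1 ratio (total parts = 2):
  black-coated: 734 × 1/2 = 367
  white-coated: 734 × 1/2 = 367

367, 367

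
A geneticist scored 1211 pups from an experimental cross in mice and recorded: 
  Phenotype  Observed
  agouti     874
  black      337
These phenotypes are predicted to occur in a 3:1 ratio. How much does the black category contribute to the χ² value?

3.875

The 3:1 ratio has 4 parts, so with N = 1211 the expected counts are:
  agouti: 1211 × 3/4 = 908.25
  black: 1211 × 1/4 = 302.75
Contribution of black: (337 − 302.75)² / 302.75 = 3.8747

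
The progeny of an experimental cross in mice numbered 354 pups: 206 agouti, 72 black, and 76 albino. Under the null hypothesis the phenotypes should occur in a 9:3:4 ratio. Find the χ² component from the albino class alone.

Under the 9:3:4 hypothesis (Σ ratio = 16, N = 354):
  agouti: 354 × 9/16 = 199.125
  black: 354 × 3/16 = 66.375
  albino: 354 × 4/16 = 88.5
Contribution of albino: (76 − 88.5)² / 88.5 = 1.7655

1.766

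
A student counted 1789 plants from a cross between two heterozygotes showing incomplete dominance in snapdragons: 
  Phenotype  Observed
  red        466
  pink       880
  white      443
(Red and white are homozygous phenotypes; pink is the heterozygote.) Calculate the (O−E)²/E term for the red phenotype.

With incomplete dominance, a heterozygote × heterozygote cross gives a 1:2:1 phenotypic ratio.
Total ratio parts = 4. Expected numbers out of 1789:
  red: 1789 × 1/4 = 447.25
  pink: 1789 × 2/4 = 894.5
  white: 1789 × 1/4 = 447.25
Contribution of red: (466 − 447.25)² / 447.25 = 0.7861

0.786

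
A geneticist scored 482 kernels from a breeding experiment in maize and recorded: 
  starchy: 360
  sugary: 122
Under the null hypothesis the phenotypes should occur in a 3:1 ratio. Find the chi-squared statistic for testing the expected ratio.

Expected counts for N = 482 under a 3:1 ratio (total parts = 4):
  starchy: 482 × 3/4 = 361.5
  sugary: 482 × 1/4 = 120.5
χ² = Σ (O − E)² / E
  starchy: (360 − 361.5)² / 361.5 = 0.0062
  sugary: (122 − 120.5)² / 120.5 = 0.0187
χ² = 0.0062 + 0.0187 = 0.0249 ≈ 0.025

0.025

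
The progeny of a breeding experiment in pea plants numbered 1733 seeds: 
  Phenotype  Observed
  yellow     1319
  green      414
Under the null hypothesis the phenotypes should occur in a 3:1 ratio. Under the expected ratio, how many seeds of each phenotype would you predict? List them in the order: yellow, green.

1299.75, 433.25

Expected counts for N = 1733 under a 3:1 ratio (total parts = 4):
  yellow: 1733 × 3/4 = 1299.75
  green: 1733 × 1/4 = 433.25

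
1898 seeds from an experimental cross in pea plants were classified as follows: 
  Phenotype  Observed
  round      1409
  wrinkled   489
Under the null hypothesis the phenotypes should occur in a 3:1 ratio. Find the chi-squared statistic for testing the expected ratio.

0.591

Expected counts for N = 1898 under a 3:1 ratio (total parts = 4):
  round: 1898 × 3/4 = 1423.5
  wrinkled: 1898 × 1/4 = 474.5
χ² = Σ (O − E)² / E
  round: (1409 − 1423.5)² / 1423.5 = 0.1477
  wrinkled: (489 − 474.5)² / 474.5 = 0.4431
χ² = 0.1477 + 0.4431 = 0.5908 ≈ 0.591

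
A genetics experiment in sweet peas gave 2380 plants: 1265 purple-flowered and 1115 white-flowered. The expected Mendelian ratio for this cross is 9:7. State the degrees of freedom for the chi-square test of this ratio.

A goodness-of-fit test with 2 phenotype classes has df = 2 − 1 = 1.

1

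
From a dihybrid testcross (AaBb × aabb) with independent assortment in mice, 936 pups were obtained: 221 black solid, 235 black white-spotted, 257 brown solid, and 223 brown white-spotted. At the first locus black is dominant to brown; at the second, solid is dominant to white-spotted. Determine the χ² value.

3.504

A dihybrid testcross with independent assortment gives a 1:1:1:1 ratio.
Total ratio parts = 4. Expected numbers out of 936:
  black solid: 936 × 1/4 = 234
  black white-spotted: 936 × 1/4 = 234
  brown solid: 936 × 1/4 = 234
  brown white-spotted: 936 × 1/4 = 234
χ² = Σ (O − E)² / E
  black solid: (221 − 234)² / 234 = 0.7222
  black white-spotted: (235 − 234)² / 234 = 0.0043
  brown solid: (257 − 234)² / 234 = 2.2607
  brown white-spotted: (223 − 234)² / 234 = 0.5171
χ² = 0.7222 + 0.0043 + 2.2607 + 0.5171 = 3.5043 ≈ 3.504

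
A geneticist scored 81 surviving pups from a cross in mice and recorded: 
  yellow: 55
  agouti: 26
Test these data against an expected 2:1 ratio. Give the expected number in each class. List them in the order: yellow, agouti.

54, 27

Total ratio parts = 3. Expected numbers out of 81:
  yellow: 81 × 2/3 = 54
  agouti: 81 × 1/3 = 27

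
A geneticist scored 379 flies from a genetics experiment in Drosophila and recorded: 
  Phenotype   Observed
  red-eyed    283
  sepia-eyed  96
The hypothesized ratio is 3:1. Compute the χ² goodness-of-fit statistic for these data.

0.022

Expected counts for N = 379 under a 3:1 ratio (total parts = 4):
  red-eyed: 379 × 3/4 = 284.25
  sepia-eyed: 379 × 1/4 = 94.75
χ² = Σ (O − E)² / E
  red-eyed: (283 − 284.25)² / 284.25 = 0.0055
  sepia-eyed: (96 − 94.75)² / 94.75 = 0.0165
χ² = 0.0055 + 0.0165 = 0.022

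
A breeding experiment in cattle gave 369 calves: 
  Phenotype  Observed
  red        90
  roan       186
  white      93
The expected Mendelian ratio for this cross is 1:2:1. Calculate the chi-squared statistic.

Expected counts for N = 369 under a 1:2:1 ratio (total parts = 4):
  red: 369 × 1/4 = 92.25
  roan: 369 × 2/4 = 184.5
  white: 369 × 1/4 = 92.25
χ² = Σ (O − E)² / E
  red: (90 − 92.25)² / 92.25 = 0.0549
  roan: (186 − 184.5)² / 184.5 = 0.0122
  white: (93 − 92.25)² / 92.25 = 0.0061
χ² = 0.0549 + 0.0122 + 0.0061 = 0.0732 ≈ 0.073

0.073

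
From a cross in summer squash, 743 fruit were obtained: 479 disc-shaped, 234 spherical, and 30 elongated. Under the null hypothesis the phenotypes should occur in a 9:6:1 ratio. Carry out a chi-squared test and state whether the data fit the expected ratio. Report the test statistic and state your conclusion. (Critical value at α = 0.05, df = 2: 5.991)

21.887; not consistent

Expected counts for N = 743 under a 9:6:1 ratio (total parts = 16):
  disc-shaped: 743 × 9/16 = 417.9375
  spherical: 743 × 6/16 = 278.625
  elongated: 743 × 1/16 = 46.4375
χ² = Σ (O − E)² / E
  disc-shaped: (479 − 417.9375)² / 417.9375 = 8.9215
  spherical: (234 − 278.625)² / 278.625 = 7.1472
  elongated: (30 − 46.4375)² / 46.4375 = 5.8184
χ² = 8.9215 + 7.1472 + 5.8184 = 21.8871 ≈ 21.887
Degrees of freedom = 3 − 1 = 2; critical value at α = 0.05 is 5.991.
Since 21.887 > 5.991, we reject the null hypothesis — the data do not fit the 9:6:1 ratio.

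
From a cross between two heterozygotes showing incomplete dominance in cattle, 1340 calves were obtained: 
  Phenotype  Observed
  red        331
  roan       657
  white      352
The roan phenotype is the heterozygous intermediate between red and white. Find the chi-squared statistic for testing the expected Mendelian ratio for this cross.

1.163

With incomplete dominance, a heterozygote × heterozygote cross gives a 1:2:1 phenotypic ratio.
Under the 1:2:1 hypothesis (Σ ratio = 4, N = 1340):
  red: 1340 × 1/4 = 335
  roan: 1340 × 2/4 = 670
  white: 1340 × 1/4 = 335
χ² = Σ (O − E)² / E
  red: (331 − 335)² / 335 = 0.0478
  roan: (657 − 670)² / 670 = 0.2522
  white: (352 − 335)² / 335 = 0.8627
χ² = 0.0478 + 0.2522 + 0.8627 = 1.1627 ≈ 1.163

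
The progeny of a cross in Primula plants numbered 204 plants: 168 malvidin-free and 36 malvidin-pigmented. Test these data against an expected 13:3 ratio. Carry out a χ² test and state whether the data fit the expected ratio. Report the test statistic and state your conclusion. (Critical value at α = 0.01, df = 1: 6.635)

The 13:3 ratio has 16 parts, so with N = 204 the expected counts are:
  malvidin-free: 204 × 13/16 = 165.75
  malvidin-pigmented: 204 × 3/16 = 38.25
χ² = Σ (O − E)² / E
  malvidin-free: (168 − 165.75)² / 165.75 = 0.0305
  malvidin-pigmented: (36 − 38.25)² / 38.25 = 0.1324
χ² = 0.0305 + 0.1324 = 0.1629 ≈ 0.163
Degrees of freedom = 2 − 1 = 1; critical value at α = 0.01 is 6.635.
Since 0.163 < 6.635, we fail to reject the null hypothesis — the data are consistent with the 13:3 ratio.

0.163; consistent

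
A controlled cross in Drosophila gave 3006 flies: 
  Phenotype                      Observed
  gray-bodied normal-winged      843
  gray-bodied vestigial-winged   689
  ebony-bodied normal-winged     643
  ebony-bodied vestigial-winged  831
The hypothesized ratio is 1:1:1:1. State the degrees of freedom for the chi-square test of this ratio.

3

A goodness-of-fit test with 4 phenotype classes has df = 4 − 1 = 3.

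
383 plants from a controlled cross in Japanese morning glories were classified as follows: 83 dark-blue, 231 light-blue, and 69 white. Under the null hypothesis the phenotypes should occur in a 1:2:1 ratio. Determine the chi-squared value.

Expected counts for N = 383 under a 1:2:1 ratio (total parts = 4):
  dark-blue: 383 × 1/4 = 95.75
  light-blue: 383 × 2/4 = 191.5
  white: 383 × 1/4 = 95.75
χ² = Σ (O − E)² / E
  dark-blue: (83 − 95.75)² / 95.75 = 1.6978
  light-blue: (231 − 191.5)² / 191.5 = 8.1475
  white: (69 − 95.75)² / 95.75 = 7.4732
χ² = 1.6978 + 8.1475 + 7.4732 = 17.3185 ≈ 17.319

17.319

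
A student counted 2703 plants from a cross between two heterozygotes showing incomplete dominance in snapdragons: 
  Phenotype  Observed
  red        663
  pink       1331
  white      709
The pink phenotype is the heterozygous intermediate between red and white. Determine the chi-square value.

With incomplete dominance, a heterozygote × heterozygote cross gives a 1:2:1 phenotypic ratio.
Expected counts for N = 2703 under a 1:2:1 ratio (total parts = 4):
  red: 2703 × 1/4 = 675.75
  pink: 2703 × 2/4 = 1351.5
  white: 2703 × 1/4 = 675.75
χ² = Σ (O − E)² / E
  red: (663 − 675.75)² / 675.75 = 0.2406
  pink: (1331 − 1351.5)² / 1351.5 = 0.3110
  white: (709 − 675.75)² / 675.75 = 1.6361
χ² = 0.2406 + 0.3110 + 1.6361 = 2.1877 ≈ 2.188

2.188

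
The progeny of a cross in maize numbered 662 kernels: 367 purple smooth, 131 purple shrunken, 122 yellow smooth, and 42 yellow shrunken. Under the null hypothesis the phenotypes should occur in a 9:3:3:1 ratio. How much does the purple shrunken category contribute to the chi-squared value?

0.381

Under the 9:3:3:1 hypothesis (Σ ratio = 16, N = 662):
  purple smooth: 662 × 9/16 = 372.375
  purple shrunken: 662 × 3/16 = 124.125
  yellow smooth: 662 × 3/16 = 124.125
  yellow shrunken: 662 × 1/16 = 41.375
Contribution of purple shrunken: (131 − 124.125)² / 124.125 = 0.3808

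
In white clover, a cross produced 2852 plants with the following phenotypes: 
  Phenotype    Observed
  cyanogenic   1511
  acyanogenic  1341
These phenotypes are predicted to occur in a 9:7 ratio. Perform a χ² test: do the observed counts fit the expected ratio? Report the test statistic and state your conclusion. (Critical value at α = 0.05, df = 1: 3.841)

Expected counts for N = 2852 under a 9:7 ratio (total parts = 16):
  cyanogenic: 2852 × 9/16 = 1604.25
  acyanogenic: 2852 × 7/16 = 1247.75
χ² = Σ (O − E)² / E
  cyanogenic: (1511 − 1604.25)² / 1604.25 = 5.4203
  acyanogenic: (1341 − 1247.75)² / 1247.75 = 6.9690
χ² = 5.4203 + 6.9690 = 12.3893 ≈ 12.389
Degrees of freedom = 2 − 1 = 1; critical value at α = 0.05 is 3.841.
Since 12.389 > 3.841, we reject the null hypothesis — the data do not fit the 9:7 ratio.

12.389; not consistent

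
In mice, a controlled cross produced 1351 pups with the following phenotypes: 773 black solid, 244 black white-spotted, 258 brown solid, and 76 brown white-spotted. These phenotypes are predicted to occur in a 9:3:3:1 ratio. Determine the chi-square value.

1.497

Expected counts for N = 1351 under a 9:3:3:1 ratio (total parts = 16):
  black solid: 1351 × 9/16 = 759.9375
  black white-spotted: 1351 × 3/16 = 253.3125
  brown solid: 1351 × 3/16 = 253.3125
  brown white-spotted: 1351 × 1/16 = 84.4375
χ² = Σ (O − E)² / E
  black solid: (773 − 759.9375)² / 759.9375 = 0.2245
  black white-spotted: (244 − 253.3125)² / 253.3125 = 0.3424
  brown solid: (258 − 253.3125)² / 253.3125 = 0.0867
  brown white-spotted: (76 − 84.4375)² / 84.4375 = 0.8431
χ² = 0.2245 + 0.3424 + 0.0867 + 0.8431 = 1.4967 ≈ 1.497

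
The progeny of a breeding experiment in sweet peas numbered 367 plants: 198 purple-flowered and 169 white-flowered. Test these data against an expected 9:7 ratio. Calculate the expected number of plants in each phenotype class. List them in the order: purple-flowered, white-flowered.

The 9:7 ratio has 16 parts, so with N = 367 the expected counts are:
  purple-flowered: 367 × 9/16 = 206.4375
  white-flowered: 367 × 7/16 = 160.5625

206.4375, 160.5625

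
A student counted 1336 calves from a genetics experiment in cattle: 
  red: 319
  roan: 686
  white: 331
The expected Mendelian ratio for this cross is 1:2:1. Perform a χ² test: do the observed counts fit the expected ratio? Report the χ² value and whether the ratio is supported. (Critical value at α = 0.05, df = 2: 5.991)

1.186; consistent

Expected counts for N = 1336 under a 1:2:1 ratio (total parts = 4):
  red: 1336 × 1/4 = 334
  roan: 1336 × 2/4 = 668
  white: 1336 × 1/4 = 334
χ² = Σ (O − E)² / E
  red: (319 − 334)² / 334 = 0.6737
  roan: (686 − 668)² / 668 = 0.4850
  white: (331 − 334)² / 334 = 0.0269
χ² = 0.6737 + 0.4850 + 0.0269 = 1.1856 ≈ 1.186
Degrees of freedom = 3 − 1 = 2; critical value at α = 0.05 is 5.991.
Since 1.186 < 5.991, we fail to reject the null hypothesis — the data are consistent with the 1:2:1 ratio.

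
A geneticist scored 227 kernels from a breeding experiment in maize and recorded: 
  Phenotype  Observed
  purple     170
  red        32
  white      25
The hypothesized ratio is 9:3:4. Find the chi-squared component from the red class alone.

2.621

Total ratio parts = 16. Expected numbers out of 227:
  purple: 227 × 9/16 = 127.6875
  red: 227 × 3/16 = 42.5625
  white: 227 × 4/16 = 56.75
Contribution of red: (32 − 42.5625)² / 42.5625 = 2.6212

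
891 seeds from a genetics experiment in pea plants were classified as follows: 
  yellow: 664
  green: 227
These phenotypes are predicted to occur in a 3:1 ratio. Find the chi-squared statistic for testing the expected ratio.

0.108

Under the 3:1 hypothesis (Σ ratio = 4, N = 891):
  yellow: 891 × 3/4 = 668.25
  green: 891 × 1/4 = 222.75
χ² = Σ (O − E)² / E
  yellow: (664 − 668.25)² / 668.25 = 0.0270
  green: (227 − 222.75)² / 222.75 = 0.0811
χ² = 0.0270 + 0.0811 = 0.1081 ≈ 0.108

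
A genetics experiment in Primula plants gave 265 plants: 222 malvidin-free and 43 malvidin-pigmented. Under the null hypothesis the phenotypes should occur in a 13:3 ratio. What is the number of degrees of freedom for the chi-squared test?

A goodness-of-fit test with 2 phenotype classes has df = 2 − 1 = 1.

1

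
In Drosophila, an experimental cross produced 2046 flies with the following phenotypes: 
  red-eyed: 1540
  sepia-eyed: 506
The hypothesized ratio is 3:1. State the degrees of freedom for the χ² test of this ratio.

1

A goodness-of-fit test with 2 phenotype classes has df = 2 − 1 = 1.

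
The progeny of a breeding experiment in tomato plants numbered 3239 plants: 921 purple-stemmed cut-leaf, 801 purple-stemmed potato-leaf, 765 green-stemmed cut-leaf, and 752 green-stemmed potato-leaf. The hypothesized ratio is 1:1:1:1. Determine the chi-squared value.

21.971

The 1:1:1:1 ratio has 4 parts, so with N = 3239 the expected counts are:
  purple-stemmed cut-leaf: 3239 × 1/4 = 809.75
  purple-stemmed potato-leaf: 3239 × 1/4 = 809.75
  green-stemmed cut-leaf: 3239 × 1/4 = 809.75
  green-stemmed potato-leaf: 3239 × 1/4 = 809.75
χ² = Σ (O − E)² / E
  purple-stemmed cut-leaf: (921 − 809.75)² / 809.75 = 15.2844
  purple-stemmed potato-leaf: (801 − 809.75)² / 809.75 = 0.0946
  green-stemmed cut-leaf: (765 − 809.75)² / 809.75 = 2.4731
  green-stemmed potato-leaf: (752 − 809.75)² / 809.75 = 4.1186
χ² = 15.2844 + 0.0946 + 2.4731 + 4.1186 = 21.9707 ≈ 21.971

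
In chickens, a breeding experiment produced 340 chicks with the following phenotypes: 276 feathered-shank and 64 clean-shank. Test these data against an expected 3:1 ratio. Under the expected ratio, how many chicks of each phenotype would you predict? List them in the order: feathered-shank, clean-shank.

Total ratio parts = 4. Expected numbers out of 340:
  feathered-shank: 340 × 3/4 = 255
  clean-shank: 340 × 1/4 = 85

255, 85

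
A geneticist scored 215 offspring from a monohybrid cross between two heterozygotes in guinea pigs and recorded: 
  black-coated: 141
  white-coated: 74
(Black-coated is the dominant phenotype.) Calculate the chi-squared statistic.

10.172

For a monohybrid cross between heterozygotes with complete dominance, the expected phenotypic ratio is 3:1.
Under the 3:1 hypothesis (Σ ratio = 4, N = 215):
  black-coated: 215 × 3/4 = 161.25
  white-coated: 215 × 1/4 = 53.75
χ² = Σ (O − E)² / E
  black-coated: (141 − 161.25)² / 161.25 = 2.5430
  white-coated: (74 − 53.75)² / 53.75 = 7.6291
χ² = 2.5430 + 7.6291 = 10.1721 ≈ 10.172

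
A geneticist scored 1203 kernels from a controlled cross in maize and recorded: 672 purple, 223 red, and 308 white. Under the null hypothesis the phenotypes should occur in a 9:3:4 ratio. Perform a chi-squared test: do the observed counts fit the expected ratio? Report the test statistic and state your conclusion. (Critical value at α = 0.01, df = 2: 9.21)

Total ratio parts = 16. Expected numbers out of 1203:
  purple: 1203 × 9/16 = 676.6875
  red: 1203 × 3/16 = 225.5625
  white: 1203 × 4/16 = 300.75
χ² = Σ (O − E)² / E
  purple: (672 − 676.6875)² / 676.6875 = 0.0325
  red: (223 − 225.5625)² / 225.5625 = 0.0291
  white: (308 − 300.75)² / 300.75 = 0.1748
χ² = 0.0325 + 0.0291 + 0.1748 = 0.2364 ≈ 0.236
Degrees of freedom = 3 − 1 = 2; critical value at α = 0.01 is 9.21.
Since 0.236 < 9.21, we fail to reject the null hypothesis — the data are consistent with the 9:3:4 ratio.

0.236; consistent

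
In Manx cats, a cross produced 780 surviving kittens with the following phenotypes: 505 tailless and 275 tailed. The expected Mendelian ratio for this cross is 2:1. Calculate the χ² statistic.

Expected counts for N = 780 under a 2:1 ratio (total parts = 3):
  tailless: 780 × 2/3 = 520
  tailed: 780 × 1/3 = 260
χ² = Σ (O − E)² / E
  tailless: (505 − 520)² / 520 = 0.4327
  tailed: (275 − 260)² / 260 = 0.8654
χ² = 0.4327 + 0.8654 = 1.2981 ≈ 1.298

1.298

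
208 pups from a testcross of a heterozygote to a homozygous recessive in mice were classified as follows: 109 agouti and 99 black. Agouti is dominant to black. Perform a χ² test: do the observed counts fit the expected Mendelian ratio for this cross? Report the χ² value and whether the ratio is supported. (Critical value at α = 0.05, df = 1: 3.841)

0.481; consistent

A testcross of a heterozygote (Aa × aa) gives a 1:1 phenotypic ratio.
Expected counts for N = 208 under a 1:1 ratio (total parts = 2):
  agouti: 208 × 1/2 = 104
  black: 208 × 1/2 = 104
χ² = Σ (O − E)² / E
  agouti: (109 − 104)² / 104 = 0.2404
  black: (99 − 104)² / 104 = 0.2404
χ² = 0.2404 + 0.2404 = 0.4808 ≈ 0.481
Degrees of freedom = 2 − 1 = 1; critical value at α = 0.05 is 3.841.
Since 0.481 < 3.841, we fail to reject the null hypothesis — the data are consistent with the 1:1 ratio.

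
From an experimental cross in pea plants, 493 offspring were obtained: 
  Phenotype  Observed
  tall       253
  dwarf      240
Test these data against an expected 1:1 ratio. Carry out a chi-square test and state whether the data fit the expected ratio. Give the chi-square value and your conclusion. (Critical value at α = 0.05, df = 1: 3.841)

Under the 1:1 hypothesis (Σ ratio = 2, N = 493):
  tall: 493 × 1/2 = 246.5
  dwarf: 493 × 1/2 = 246.5
χ² = Σ (O − E)² / E
  tall: (253 − 246.5)² / 246.5 = 0.1714
  dwarf: (240 − 246.5)² / 246.5 = 0.1714
χ² = 0.1714 + 0.1714 = 0.3428 ≈ 0.343
Degrees of freedom = 2 − 1 = 1; critical value at α = 0.05 is 3.841.
Since 0.343 < 3.841, we fail to reject the null hypothesis — the data are consistent with the 1:1 ratio.

0.343; consistent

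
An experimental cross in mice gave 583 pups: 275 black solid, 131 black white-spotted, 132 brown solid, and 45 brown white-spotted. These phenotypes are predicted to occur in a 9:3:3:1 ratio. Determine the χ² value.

Expected counts for N = 583 under a 9:3:3:1 ratio (total parts = 16):
  black solid: 583 × 9/16 = 327.9375
  black white-spotted: 583 × 3/16 = 109.3125
  brown solid: 583 × 3/16 = 109.3125
  brown white-spotted: 583 × 1/16 = 36.4375
χ² = Σ (O − E)² / E
  black solid: (275 − 327.9375)² / 327.9375 = 8.5455
  black white-spotted: (131 − 109.3125)² / 109.3125 = 4.3028
  brown solid: (132 − 109.3125)² / 109.3125 = 4.7087
  brown white-spotted: (45 − 36.4375)² / 36.4375 = 2.0121
χ² = 8.5455 + 4.3028 + 4.7087 + 2.0121 = 19.5691 ≈ 19.569

19.569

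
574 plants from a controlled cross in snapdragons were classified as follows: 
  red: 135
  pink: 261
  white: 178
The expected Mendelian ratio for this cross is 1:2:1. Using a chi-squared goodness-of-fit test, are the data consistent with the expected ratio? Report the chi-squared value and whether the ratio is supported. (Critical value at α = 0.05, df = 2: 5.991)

Total ratio parts = 4. Expected numbers out of 574:
  red: 574 × 1/4 = 143.5
  pink: 574 × 2/4 = 287
  white: 574 × 1/4 = 143.5
χ² = Σ (O − E)² / E
  red: (135 − 143.5)² / 143.5 = 0.5035
  pink: (261 − 287)² / 287 = 2.3554
  white: (178 − 143.5)² / 143.5 = 8.2944
χ² = 0.5035 + 2.3554 + 8.2944 = 11.1533 ≈ 11.153
Degrees of freedom = 3 − 1 = 2; critical value at α = 0.05 is 5.991.
Since 11.153 > 5.991, we reject the null hypothesis — the data do not fit the 1:2:1 ratio.

11.153; not consistent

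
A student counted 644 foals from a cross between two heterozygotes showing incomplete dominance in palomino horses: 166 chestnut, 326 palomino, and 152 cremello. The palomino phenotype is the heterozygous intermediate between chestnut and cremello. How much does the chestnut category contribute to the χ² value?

With incomplete dominance, a heterozygote × heterozygote cross gives a 1:2:1 phenotypic ratio.
Expected counts for N = 644 under a 1:2:1 ratio (total parts = 4):
  chestnut: 644 × 1/4 = 161
  palomino: 644 × 2/4 = 322
  cremello: 644 × 1/4 = 161
Contribution of chestnut: (166 − 161)² / 161 = 0.1553

0.155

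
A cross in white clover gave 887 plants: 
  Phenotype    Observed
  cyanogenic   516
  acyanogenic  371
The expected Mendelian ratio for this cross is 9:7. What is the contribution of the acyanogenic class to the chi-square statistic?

Under the 9:7 hypothesis (Σ ratio = 16, N = 887):
  cyanogenic: 887 × 9/16 = 498.9375
  acyanogenic: 887 × 7/16 = 388.0625
Contribution of acyanogenic: (371 − 388.0625)² / 388.0625 = 0.7502

0.750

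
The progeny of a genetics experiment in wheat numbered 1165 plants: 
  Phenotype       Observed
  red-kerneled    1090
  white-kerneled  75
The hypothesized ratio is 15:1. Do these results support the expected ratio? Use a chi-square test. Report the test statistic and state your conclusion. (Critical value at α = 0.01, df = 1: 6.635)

0.070; consistent

Total ratio parts = 16. Expected numbers out of 1165:
  red-kerneled: 1165 × 15/16 = 1092.1875
  white-kerneled: 1165 × 1/16 = 72.8125
χ² = Σ (O − E)² / E
  red-kerneled: (1090 − 1092.1875)² / 1092.1875 = 0.0044
  white-kerneled: (75 − 72.8125)² / 72.8125 = 0.0657
χ² = 0.0044 + 0.0657 = 0.0701 ≈ 0.070
Degrees of freedom = 2 − 1 = 1; critical value at α = 0.01 is 6.635.
Since 0.070 < 6.635, we fail to reject the null hypothesis — the data are consistent with the 15:1 ratio.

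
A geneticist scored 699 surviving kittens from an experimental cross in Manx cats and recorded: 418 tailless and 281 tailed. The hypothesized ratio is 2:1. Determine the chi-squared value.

14.833

Total ratio parts = 3. Expected numbers out of 699:
  tailless: 699 × 2/3 = 466
  tailed: 699 × 1/3 = 233
χ² = Σ (O − E)² / E
  tailless: (418 − 466)² / 466 = 4.9442
  tailed: (281 − 233)² / 233 = 9.8884
χ² = 4.9442 + 9.8884 = 14.8326 ≈ 14.833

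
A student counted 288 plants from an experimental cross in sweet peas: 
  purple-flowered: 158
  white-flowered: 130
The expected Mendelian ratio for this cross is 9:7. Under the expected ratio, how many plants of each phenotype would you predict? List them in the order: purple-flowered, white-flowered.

Under the 9:7 hypothesis (Σ ratio = 16, N = 288):
  purple-flowered: 288 × 9/16 = 162
  white-flowered: 288 × 7/16 = 126

162, 126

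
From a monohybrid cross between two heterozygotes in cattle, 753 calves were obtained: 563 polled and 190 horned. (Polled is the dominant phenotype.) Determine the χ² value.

0.022

For a monohybrid cross between heterozygotes with complete dominance, the expected phenotypic ratio is 3:1.
Total ratio parts = 4. Expected numbers out of 753:
  polled: 753 × 3/4 = 564.75
  horned: 753 × 1/4 = 188.25
χ² = Σ (O − E)² / E
  polled: (563 − 564.75)² / 564.75 = 0.0054
  horned: (190 − 188.25)² / 188.25 = 0.0163
χ² = 0.0054 + 0.0163 = 0.0217 ≈ 0.022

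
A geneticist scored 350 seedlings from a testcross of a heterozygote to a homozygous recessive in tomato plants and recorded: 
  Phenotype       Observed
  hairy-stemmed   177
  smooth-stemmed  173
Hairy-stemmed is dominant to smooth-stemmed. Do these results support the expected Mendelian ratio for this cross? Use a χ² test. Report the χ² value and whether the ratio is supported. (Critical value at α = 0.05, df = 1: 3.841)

A testcross of a heterozygote (Aa × aa) gives a 1:1 phenotypic ratio.
The 1:1 ratio has 2 parts, so with N = 350 the expected counts are:
  hairy-stemmed: 350 × 1/2 = 175
  smooth-stemmed: 350 × 1/2 = 175
χ² = Σ (O − E)² / E
  hairy-stemmed: (177 − 175)² / 175 = 0.0229
  smooth-stemmed: (173 − 175)² / 175 = 0.0229
χ² = 0.0229 + 0.0229 = 0.0458 ≈ 0.046
Degrees of freedom = 2 − 1 = 1; critical value at α = 0.05 is 3.841.
Since 0.046 < 3.841, we fail to reject the null hypothesis — the data are consistent with the 1:1 ratio.

0.046; consistent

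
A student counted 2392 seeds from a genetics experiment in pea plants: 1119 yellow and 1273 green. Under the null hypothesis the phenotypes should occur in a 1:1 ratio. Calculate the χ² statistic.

9.915

Expected counts for N = 2392 under a 1:1 ratio (total parts = 2):
  yellow: 2392 × 1/2 = 1196
  green: 2392 × 1/2 = 1196
χ² = Σ (O − E)² / E
  yellow: (1119 − 1196)² / 1196 = 4.9574
  green: (1273 − 1196)² / 1196 = 4.9574
χ² = 4.9574 + 4.9574 = 9.9148 ≈ 9.915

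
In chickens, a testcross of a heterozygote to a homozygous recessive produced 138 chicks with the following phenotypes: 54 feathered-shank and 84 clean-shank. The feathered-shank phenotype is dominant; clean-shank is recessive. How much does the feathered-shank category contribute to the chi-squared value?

3.261

A testcross of a heterozygote (Aa × aa) gives a 1:1 phenotypic ratio.
Under the 1:1 hypothesis (Σ ratio = 2, N = 138):
  feathered-shank: 138 × 1/2 = 69
  clean-shank: 138 × 1/2 = 69
Contribution of feathered-shank: (54 − 69)² / 69 = 3.2609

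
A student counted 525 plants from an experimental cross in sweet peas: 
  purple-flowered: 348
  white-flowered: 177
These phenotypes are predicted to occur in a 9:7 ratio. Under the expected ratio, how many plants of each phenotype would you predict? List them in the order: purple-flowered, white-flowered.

The 9:7 ratio has 16 parts, so with N = 525 the expected counts are:
  purple-flowered: 525 × 9/16 = 295.3125
  white-flowered: 525 × 7/16 = 229.6875

295.3125, 229.6875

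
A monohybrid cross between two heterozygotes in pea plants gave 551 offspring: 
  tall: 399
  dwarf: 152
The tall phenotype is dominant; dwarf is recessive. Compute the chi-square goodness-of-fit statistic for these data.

1.966

For a monohybrid cross between heterozygotes with complete dominance, the expected phenotypic ratio is 3:1.
The 3:1 ratio has 4 parts, so with N = 551 the expected counts are:
  tall: 551 × 3/4 = 413.25
  dwarf: 551 × 1/4 = 137.75
χ² = Σ (O − E)² / E
  tall: (399 − 413.25)² / 413.25 = 0.4914
  dwarf: (152 − 137.75)² / 137.75 = 1.4741
χ² = 0.4914 + 1.4741 = 1.9655 ≈ 1.966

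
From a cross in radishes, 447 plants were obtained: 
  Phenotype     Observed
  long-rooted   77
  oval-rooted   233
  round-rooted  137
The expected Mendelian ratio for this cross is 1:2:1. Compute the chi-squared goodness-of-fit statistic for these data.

The 1:2:1 ratio has 4 parts, so with N = 447 the expected counts are:
  long-rooted: 447 × 1/4 = 111.75
  oval-rooted: 447 × 2/4 = 223.5
  round-rooted: 447 × 1/4 = 111.75
χ² = Σ (O − E)² / E
  long-rooted: (77 − 111.75)² / 111.75 = 10.8059
  oval-rooted: (233 − 223.5)² / 223.5 = 0.4038
  round-rooted: (137 − 111.75)² / 111.75 = 5.7053
χ² = 10.8059 + 0.4038 + 5.7053 = 16.915

16.915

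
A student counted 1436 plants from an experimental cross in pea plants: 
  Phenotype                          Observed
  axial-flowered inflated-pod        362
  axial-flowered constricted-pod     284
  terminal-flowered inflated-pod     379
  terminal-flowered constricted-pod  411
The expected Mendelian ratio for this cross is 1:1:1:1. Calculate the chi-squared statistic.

Total ratio parts = 4. Expected numbers out of 1436:
  axial-flowered inflated-pod: 1436 × 1/4 = 359
  axial-flowered constricted-pod: 1436 × 1/4 = 359
  terminal-flowered inflated-pod: 1436 × 1/4 = 359
  terminal-flowered constricted-pod: 1436 × 1/4 = 359
χ² = Σ (O − E)² / E
  axial-flowered inflated-pod: (362 − 359)² / 359 = 0.0251
  axial-flowered constricted-pod: (284 − 359)² / 359 = 15.6685
  terminal-flowered inflated-pod: (379 − 359)² / 359 = 1.1142
  terminal-flowered constricted-pod: (411 − 359)² / 359 = 7.5320
χ² = 0.0251 + 15.6685 + 1.1142 + 7.5320 = 24.3398 ≈ 24.340

24.340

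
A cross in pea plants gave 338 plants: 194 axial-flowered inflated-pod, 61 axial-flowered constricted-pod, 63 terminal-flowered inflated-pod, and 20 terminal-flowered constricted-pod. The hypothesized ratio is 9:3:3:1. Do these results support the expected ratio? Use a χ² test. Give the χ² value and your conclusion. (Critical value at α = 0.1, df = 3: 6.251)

0.230; consistent

Expected counts for N = 338 under a 9:3:3:1 ratio (total parts = 16):
  axial-flowered inflated-pod: 338 × 9/16 = 190.125
  axial-flowered constricted-pod: 338 × 3/16 = 63.375
  terminal-flowered inflated-pod: 338 × 3/16 = 63.375
  terminal-flowered constricted-pod: 338 × 1/16 = 21.125
χ² = Σ (O − E)² / E
  axial-flowered inflated-pod: (194 − 190.125)² / 190.125 = 0.0790
  axial-flowered constricted-pod: (61 − 63.375)² / 63.375 = 0.0890
  terminal-flowered inflated-pod: (63 − 63.375)² / 63.375 = 0.0022
  terminal-flowered constricted-pod: (20 − 21.125)² / 21.125 = 0.0599
χ² = 0.0790 + 0.0890 + 0.0022 + 0.0599 = 0.2301 ≈ 0.230
Degrees of freedom = 4 − 1 = 3; critical value at α = 0.1 is 6.251.
Since 0.230 < 6.251, we fail to reject the null hypothesis — the data are consistent with the 9:3:3:1 ratio.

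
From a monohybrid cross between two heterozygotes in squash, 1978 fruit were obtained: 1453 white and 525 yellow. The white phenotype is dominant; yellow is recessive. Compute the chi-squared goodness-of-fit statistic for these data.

For a monohybrid cross between heterozygotes with complete dominance, the expected phenotypic ratio is 3:1.
Under the 3:1 hypothesis (Σ ratio = 4, N = 1978):
  white: 1978 × 3/4 = 1483.5
  yellow: 1978 × 1/4 = 494.5
χ² = Σ (O − E)² / E
  white: (1453 − 1483.5)² / 1483.5 = 0.6271
  yellow: (525 − 494.5)² / 494.5 = 1.8812
χ² = 0.6271 + 1.8812 = 2.5083 ≈ 2.508

2.508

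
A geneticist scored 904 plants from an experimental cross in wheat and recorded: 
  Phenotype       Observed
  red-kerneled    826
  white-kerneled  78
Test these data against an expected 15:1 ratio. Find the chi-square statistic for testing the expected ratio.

8.727

Under the 15:1 hypothesis (Σ ratio = 16, N = 904):
  red-kerneled: 904 × 15/16 = 847.5
  white-kerneled: 904 × 1/16 = 56.5
χ² = Σ (O − E)² / E
  red-kerneled: (826 − 847.5)² / 847.5 = 0.5454
  white-kerneled: (78 − 56.5)² / 56.5 = 8.1814
χ² = 0.5454 + 8.1814 = 8.7268 ≈ 8.727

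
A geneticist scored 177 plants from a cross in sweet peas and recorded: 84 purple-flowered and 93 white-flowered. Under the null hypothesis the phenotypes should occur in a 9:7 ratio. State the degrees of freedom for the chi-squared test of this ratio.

A goodness-of-fit test with 2 phenotype classes has df = 2 − 1 = 1.

1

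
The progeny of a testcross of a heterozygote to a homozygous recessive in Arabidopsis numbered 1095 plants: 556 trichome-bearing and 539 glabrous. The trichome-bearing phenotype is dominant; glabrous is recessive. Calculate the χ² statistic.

0.264

A testcross of a heterozygote (Aa × aa) gives a 1:1 phenotypic ratio.
Total ratio parts = 2. Expected numbers out of 1095:
  trichome-bearing: 1095 × 1/2 = 547.5
  glabrous: 1095 × 1/2 = 547.5
χ² = Σ (O − E)² / E
  trichome-bearing: (556 − 547.5)² / 547.5 = 0.1320
  glabrous: (539 − 547.5)² / 547.5 = 0.1320
χ² = 0.1320 + 0.1320 = 0.264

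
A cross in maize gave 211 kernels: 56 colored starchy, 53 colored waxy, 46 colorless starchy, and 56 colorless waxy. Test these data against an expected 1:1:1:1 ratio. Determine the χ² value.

1.265

Total ratio parts = 4. Expected numbers out of 211:
  colored starchy: 211 × 1/4 = 52.75
  colored waxy: 211 × 1/4 = 52.75
  colorless starchy: 211 × 1/4 = 52.75
  colorless waxy: 211 × 1/4 = 52.75
χ² = Σ (O − E)² / E
  colored starchy: (56 − 52.75)² / 52.75 = 0.2002
  colored waxy: (53 − 52.75)² / 52.75 = 0.0012
  colorless starchy: (46 − 52.75)² / 52.75 = 0.8637
  colorless waxy: (56 − 52.75)² / 52.75 = 0.2002
χ² = 0.2002 + 0.0012 + 0.8637 + 0.2002 = 1.2653 ≈ 1.265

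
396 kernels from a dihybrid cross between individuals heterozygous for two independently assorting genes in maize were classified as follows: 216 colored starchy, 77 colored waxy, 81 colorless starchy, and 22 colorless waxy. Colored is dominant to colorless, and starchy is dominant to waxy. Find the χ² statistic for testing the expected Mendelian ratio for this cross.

A dihybrid F₂ with independent assortment and complete dominance at both loci gives a 9:3:3:1 phenotypic ratio.
Total ratio parts = 16. Expected numbers out of 396:
  colored starchy: 396 × 9/16 = 222.75
  colored waxy: 396 × 3/16 = 74.25
  colorless starchy: 396 × 3/16 = 74.25
  colorless waxy: 396 × 1/16 = 24.75
χ² = Σ (O − E)² / E
  colored starchy: (216 − 222.75)² / 222.75 = 0.2045
  colored waxy: (77 − 74.25)² / 74.25 = 0.1019
  colorless starchy: (81 − 74.25)² / 74.25 = 0.6136
  colorless waxy: (22 − 24.75)² / 24.75 = 0.3056
χ² = 0.2045 + 0.1019 + 0.6136 + 0.3056 = 1.2256 ≈ 1.226

1.226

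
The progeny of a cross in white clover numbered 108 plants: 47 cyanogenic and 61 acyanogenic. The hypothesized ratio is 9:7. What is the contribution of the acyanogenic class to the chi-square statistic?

4.001

Under the 9:7 hypothesis (Σ ratio = 16, N = 108):
  cyanogenic: 108 × 9/16 = 60.75
  acyanogenic: 108 × 7/16 = 47.25
Contribution of acyanogenic: (61 − 47.25)² / 47.25 = 4.0013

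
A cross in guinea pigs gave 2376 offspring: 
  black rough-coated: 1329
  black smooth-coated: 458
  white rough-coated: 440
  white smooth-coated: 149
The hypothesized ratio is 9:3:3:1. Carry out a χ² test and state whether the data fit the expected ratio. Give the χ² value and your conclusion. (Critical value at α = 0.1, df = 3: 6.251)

The 9:3:3:1 ratio has 16 parts, so with N = 2376 the expected counts are:
  black rough-coated: 2376 × 9/16 = 1336.5
  black smooth-coated: 2376 × 3/16 = 445.5
  white rough-coated: 2376 × 3/16 = 445.5
  white smooth-coated: 2376 × 1/16 = 148.5
χ² = Σ (O − E)² / E
  black rough-coated: (1329 − 1336.5)² / 1336.5 = 0.0421
  black smooth-coated: (458 − 445.5)² / 445.5 = 0.3507
  white rough-coated: (440 − 445.5)² / 445.5 = 0.0679
  white smooth-coated: (149 − 148.5)² / 148.5 = 0.0017
χ² = 0.0421 + 0.3507 + 0.0679 + 0.0017 = 0.4624 ≈ 0.462
Degrees of freedom = 4 − 1 = 3; critical value at α = 0.1 is 6.251.
Since 0.462 < 6.251, we fail to reject the null hypothesis — the data are consistent with the 9:3:3:1 ratio.

0.462; consistent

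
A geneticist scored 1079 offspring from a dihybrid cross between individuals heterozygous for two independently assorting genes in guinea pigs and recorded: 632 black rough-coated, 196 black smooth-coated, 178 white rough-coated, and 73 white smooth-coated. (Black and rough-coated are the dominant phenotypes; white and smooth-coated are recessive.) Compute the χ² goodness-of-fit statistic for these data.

4.612

A dihybrid F₂ with independent assortment and complete dominance at both loci gives a 9:3:3:1 phenotypic ratio.
Expected counts for N = 1079 under a 9:3:3:1 ratio (total parts = 16):
  black rough-coated: 1079 × 9/16 = 606.9375
  black smooth-coated: 1079 × 3/16 = 202.3125
  white rough-coated: 1079 × 3/16 = 202.3125
  white smooth-coated: 1079 × 1/16 = 67.4375
χ² = Σ (O − E)² / E
  black rough-coated: (632 − 606.9375)² / 606.9375 = 1.0349
  black smooth-coated: (196 − 202.3125)² / 202.3125 = 0.1970
  white rough-coated: (178 − 202.3125)² / 202.3125 = 2.9217
  white smooth-coated: (73 − 67.4375)² / 67.4375 = 0.4588
χ² = 1.0349 + 0.1970 + 2.9217 + 0.4588 = 4.6124 ≈ 4.612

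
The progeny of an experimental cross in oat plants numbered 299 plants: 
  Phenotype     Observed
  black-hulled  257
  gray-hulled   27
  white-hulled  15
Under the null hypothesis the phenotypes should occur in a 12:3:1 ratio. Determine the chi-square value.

20.576

Total ratio parts = 16. Expected numbers out of 299:
  black-hulled: 299 × 12/16 = 224.25
  gray-hulled: 299 × 3/16 = 56.0625
  white-hulled: 299 × 1/16 = 18.6875
χ² = Σ (O − E)² / E
  black-hulled: (257 − 224.25)² / 224.25 = 4.7829
  gray-hulled: (27 − 56.0625)² / 56.0625 = 15.0658
  white-hulled: (15 − 18.6875)² / 18.6875 = 0.7276
χ² = 4.7829 + 15.0658 + 0.7276 = 20.5763 ≈ 20.576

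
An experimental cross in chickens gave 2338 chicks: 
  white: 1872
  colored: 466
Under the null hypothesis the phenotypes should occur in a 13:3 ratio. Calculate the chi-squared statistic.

The 13:3 ratio has 16 parts, so with N = 2338 the expected counts are:
  white: 2338 × 13/16 = 1899.625
  colored: 2338 × 3/16 = 438.375
χ² = Σ (O − E)² / E
  white: (1872 − 1899.625)² / 1899.625 = 0.4017
  colored: (466 − 438.375)² / 438.375 = 1.7408
χ² = 0.4017 + 1.7408 = 2.1425 ≈ 2.143

2.143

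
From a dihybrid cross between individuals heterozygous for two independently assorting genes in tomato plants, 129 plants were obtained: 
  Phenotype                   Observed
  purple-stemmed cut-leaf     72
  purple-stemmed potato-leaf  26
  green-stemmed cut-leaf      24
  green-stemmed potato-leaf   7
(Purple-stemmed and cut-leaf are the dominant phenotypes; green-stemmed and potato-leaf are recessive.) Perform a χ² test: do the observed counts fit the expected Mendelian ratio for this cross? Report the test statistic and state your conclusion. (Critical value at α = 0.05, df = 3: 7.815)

0.282; consistent

A dihybrid F₂ with independent assortment and complete dominance at both loci gives a 9:3:3:1 phenotypic ratio.
Under the 9:3:3:1 hypothesis (Σ ratio = 16, N = 129):
  purple-stemmed cut-leaf: 129 × 9/16 = 72.5625
  purple-stemmed potato-leaf: 129 × 3/16 = 24.1875
  green-stemmed cut-leaf: 129 × 3/16 = 24.1875
  green-stemmed potato-leaf: 129 × 1/16 = 8.0625
χ² = Σ (O − E)² / E
  purple-stemmed cut-leaf: (72 − 72.5625)² / 72.5625 = 0.0044
  purple-stemmed potato-leaf: (26 − 24.1875)² / 24.1875 = 0.1358
  green-stemmed cut-leaf: (24 − 24.1875)² / 24.1875 = 0.0015
  green-stemmed potato-leaf: (7 − 8.0625)² / 8.0625 = 0.1400
χ² = 0.0044 + 0.1358 + 0.0015 + 0.1400 = 0.2817 ≈ 0.282
Degrees of freedom = 4 − 1 = 3; critical value at α = 0.05 is 7.815.
Since 0.282 < 7.815, we fail to reject the null hypothesis — the data are consistent with the 9:3:3:1 ratio.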